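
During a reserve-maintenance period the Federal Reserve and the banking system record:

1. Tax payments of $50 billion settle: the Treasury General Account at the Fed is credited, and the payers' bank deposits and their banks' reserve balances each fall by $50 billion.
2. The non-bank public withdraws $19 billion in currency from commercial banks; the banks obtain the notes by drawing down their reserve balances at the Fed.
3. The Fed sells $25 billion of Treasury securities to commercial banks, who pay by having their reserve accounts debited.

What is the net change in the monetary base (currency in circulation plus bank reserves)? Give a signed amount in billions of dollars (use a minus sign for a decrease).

Government account inflow $50 billion: reserves shift to a non-base liability → −$50B.
Currency withdrawal $19 billion: just a shift between currency and reserves — both are base money → 0.
OMO sale (to banks) $25 billion: Fed balance sheet contracts → −$25B.
Net: −50 + 0 − 25 = -$75 billion.

-$75 billion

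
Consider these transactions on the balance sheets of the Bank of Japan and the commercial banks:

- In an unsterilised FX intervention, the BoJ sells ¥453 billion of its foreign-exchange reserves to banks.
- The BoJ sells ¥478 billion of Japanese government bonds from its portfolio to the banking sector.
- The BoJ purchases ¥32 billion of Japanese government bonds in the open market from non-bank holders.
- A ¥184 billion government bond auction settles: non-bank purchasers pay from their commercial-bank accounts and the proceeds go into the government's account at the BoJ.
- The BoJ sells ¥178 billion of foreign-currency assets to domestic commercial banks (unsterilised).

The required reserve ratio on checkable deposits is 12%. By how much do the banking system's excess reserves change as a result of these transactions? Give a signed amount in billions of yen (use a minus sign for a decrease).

-¥1242.76 billion

FX sale ¥453 billion: reserves −¥453B, deposits 0.
OMO sale (to banks) ¥478 billion: reserves −¥478B, deposits 0.
Asset purchase (from non-banks) ¥32 billion: reserves +¥32B, deposits +¥32B.
Government account inflow ¥184 billion: reserves −¥184B, deposits −¥184B.
FX sale ¥178 billion: reserves −¥178B, deposits 0.
Totals: Δreserves = −¥1261B, Δdeposits = −¥152B.
Δrequired reserves = 12% × −¥152B = −¥18.24B.
Δexcess reserves = Δreserves − Δrequired = −¥1261B − (−¥18.24B) = -¥1242.76 billion.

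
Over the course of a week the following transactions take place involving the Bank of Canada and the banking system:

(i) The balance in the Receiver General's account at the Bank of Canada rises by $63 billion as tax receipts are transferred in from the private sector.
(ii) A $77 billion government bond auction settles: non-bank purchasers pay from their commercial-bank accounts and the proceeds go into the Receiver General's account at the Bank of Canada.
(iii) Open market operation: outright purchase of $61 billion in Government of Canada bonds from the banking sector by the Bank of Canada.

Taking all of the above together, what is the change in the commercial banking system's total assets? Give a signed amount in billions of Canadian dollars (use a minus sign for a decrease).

Bank of Canada balance sheet:
  Assets:      Securities +$61B
  Liabilities: Bank reserves −$79B, Government deposits +$140B
Commercial banking system:
  Assets:      Reserves at CB −$79B, Securities −$61B
  Liabilities: Checkable deposits −$140B
Change in total bank assets = -$140 billion.

-$140 billion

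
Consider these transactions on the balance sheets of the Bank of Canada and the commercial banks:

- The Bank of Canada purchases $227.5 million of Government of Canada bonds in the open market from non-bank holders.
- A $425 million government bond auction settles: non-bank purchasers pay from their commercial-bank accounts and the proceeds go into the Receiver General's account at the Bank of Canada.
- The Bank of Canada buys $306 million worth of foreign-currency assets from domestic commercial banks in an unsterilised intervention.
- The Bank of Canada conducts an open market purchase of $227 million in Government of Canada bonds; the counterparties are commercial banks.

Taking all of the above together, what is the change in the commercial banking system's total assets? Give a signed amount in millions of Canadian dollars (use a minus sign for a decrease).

-$197.5 million

Bank of Canada balance sheet:
  Assets:      Securities +$454.5M, Foreign assets +$306M
  Liabilities: Bank reserves +$335.5M, Government deposits +$425M
Commercial banking system:
  Assets:      Reserves at CB +$335.5M, Securities −$227M, Foreign assets −$306M
  Liabilities: Checkable deposits −$197.5M
Change in total bank assets = -$197.5 million.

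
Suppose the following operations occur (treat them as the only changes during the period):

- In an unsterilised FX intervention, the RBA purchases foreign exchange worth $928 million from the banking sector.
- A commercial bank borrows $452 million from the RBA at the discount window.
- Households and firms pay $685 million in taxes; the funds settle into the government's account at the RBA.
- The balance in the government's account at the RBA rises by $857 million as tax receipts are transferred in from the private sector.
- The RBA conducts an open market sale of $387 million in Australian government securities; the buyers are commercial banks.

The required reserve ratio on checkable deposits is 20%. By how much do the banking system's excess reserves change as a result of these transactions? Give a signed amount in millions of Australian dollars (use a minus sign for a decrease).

FX purchase $928 million: reserves +$928M, deposits 0.
Discount-window loan $452 million: reserves +$452M, deposits 0.
Government account inflow $685 million: reserves −$685M, deposits −$685M.
Government account inflow $857 million: reserves −$857M, deposits −$857M.
OMO sale (to banks) $387 million: reserves −$387M, deposits 0.
Totals: Δreserves = −$549M, Δdeposits = −$1542M.
Δrequired reserves = 20% × −$1542M = −$308.4M.
Δexcess reserves = Δreserves − Δrequired = −$549M − (−$308.4M) = -$240.6 million.

-$240.6 million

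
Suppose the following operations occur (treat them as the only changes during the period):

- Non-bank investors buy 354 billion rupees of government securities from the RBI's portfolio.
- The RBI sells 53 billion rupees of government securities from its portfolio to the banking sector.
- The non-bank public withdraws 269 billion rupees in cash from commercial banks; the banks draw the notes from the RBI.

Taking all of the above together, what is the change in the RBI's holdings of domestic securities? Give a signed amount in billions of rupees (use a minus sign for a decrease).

-407 billion

RBI balance sheet:
  Assets:      Securities −407B
  Liabilities: Bank reserves −676B, Currency in circulation +269B
Commercial banking system:
  Assets:      Reserves at CB −676B, Securities +53B
  Liabilities: Checkable deposits −623B
So the change in the RBI's holdings of domestic securities is -407 billion.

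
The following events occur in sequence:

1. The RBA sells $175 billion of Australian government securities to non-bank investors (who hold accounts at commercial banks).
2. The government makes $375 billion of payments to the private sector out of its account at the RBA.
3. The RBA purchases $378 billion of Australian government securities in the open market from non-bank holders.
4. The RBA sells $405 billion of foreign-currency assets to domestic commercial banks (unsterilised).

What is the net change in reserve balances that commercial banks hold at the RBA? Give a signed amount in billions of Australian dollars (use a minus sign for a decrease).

+$173 billion

RBA balance sheet:
  Assets:      Securities +$203B, Foreign assets −$405B
  Liabilities: Bank reserves +$173B, Government deposits −$375B
So the change in reserve balances that commercial banks hold at the RBA is +$173 billion.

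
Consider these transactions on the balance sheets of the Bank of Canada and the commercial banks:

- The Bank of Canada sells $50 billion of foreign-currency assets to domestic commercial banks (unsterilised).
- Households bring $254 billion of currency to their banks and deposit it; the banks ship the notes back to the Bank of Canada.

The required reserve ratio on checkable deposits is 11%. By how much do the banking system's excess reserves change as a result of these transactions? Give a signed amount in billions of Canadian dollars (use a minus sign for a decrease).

+$176.06 billion

FX sale $50 billion: reserves −$50B, deposits 0.
Currency deposit $254 billion: reserves +$254B, deposits +$254B.
Totals: Δreserves = +$204B, Δdeposits = +$254B.
Δrequired reserves = 11% × +$254B = +$27.94B.
Δexcess reserves = Δreserves − Δrequired = +$204B − (+$27.94B) = +$176.06 billion.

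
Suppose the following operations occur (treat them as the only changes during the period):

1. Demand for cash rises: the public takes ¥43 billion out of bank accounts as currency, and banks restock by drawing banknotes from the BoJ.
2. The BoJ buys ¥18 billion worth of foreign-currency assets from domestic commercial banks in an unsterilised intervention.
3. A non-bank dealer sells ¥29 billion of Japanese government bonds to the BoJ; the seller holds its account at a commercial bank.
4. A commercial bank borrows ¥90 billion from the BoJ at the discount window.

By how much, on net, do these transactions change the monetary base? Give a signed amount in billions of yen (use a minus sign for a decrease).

Currency withdrawal ¥43 billion: just a shift between currency and reserves — both are base money → 0.
FX purchase ¥18 billion: BoJ balance sheet expands → +¥18B.
Asset purchase (from non-banks) ¥29 billion: BoJ balance sheet expands → +¥29B.
Discount-window loan ¥90 billion: BoJ balance sheet expands → +¥90B.
Net: 0 + 18 + 29 + 90 = +¥137 billion.

+¥137 billion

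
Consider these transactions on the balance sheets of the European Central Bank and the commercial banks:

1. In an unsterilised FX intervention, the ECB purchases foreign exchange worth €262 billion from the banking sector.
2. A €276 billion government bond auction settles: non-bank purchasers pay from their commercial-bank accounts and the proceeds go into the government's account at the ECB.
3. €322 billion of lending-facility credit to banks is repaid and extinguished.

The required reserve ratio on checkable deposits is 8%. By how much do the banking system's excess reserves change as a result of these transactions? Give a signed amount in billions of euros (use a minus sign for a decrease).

-€313.92 billion

FX purchase €262 billion: reserves +€262B, deposits 0.
Government account inflow €276 billion: reserves −€276B, deposits −€276B.
Discount-window repayment €322 billion: reserves −€322B, deposits 0.
Totals: Δreserves = −€336B, Δdeposits = −€276B.
Δrequired reserves = 8% × −€276B = −€22.08B.
Δexcess reserves = Δreserves − Δrequired = −€336B − (−€22.08B) = -€313.92 billion.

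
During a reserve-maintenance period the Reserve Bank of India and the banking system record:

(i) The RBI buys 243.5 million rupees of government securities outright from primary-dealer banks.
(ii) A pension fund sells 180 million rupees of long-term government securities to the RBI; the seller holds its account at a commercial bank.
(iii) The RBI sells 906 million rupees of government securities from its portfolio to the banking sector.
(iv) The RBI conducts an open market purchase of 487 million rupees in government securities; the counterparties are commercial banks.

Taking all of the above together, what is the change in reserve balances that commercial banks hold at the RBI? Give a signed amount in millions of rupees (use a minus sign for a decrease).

+4.5 million

OMO purchase (from banks) 243.5 million rupees: the RBI pays by crediting reserve accounts → +243.5M.
Asset purchase (from non-banks) 180 million rupees: the RBI pays by crediting reserve accounts → +180M.
OMO sale (to banks) 906 million rupees: the buying banks pay out of their reserve balances → −906M.
OMO purchase (from banks) 487 million rupees: the RBI pays by crediting reserve accounts → +487M.
Net: 243.5 + 180 − 906 + 487 = +4.5 million.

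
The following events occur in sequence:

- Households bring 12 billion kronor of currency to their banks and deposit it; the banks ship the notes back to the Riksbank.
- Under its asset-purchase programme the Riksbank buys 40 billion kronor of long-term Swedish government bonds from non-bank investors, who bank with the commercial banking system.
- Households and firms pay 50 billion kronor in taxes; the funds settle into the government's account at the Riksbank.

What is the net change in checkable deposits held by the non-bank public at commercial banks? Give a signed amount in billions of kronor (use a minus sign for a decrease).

Riksbank balance sheet:
  Assets:      Securities +40B
  Liabilities: Bank reserves +2B, Currency in circulation −12B, Government deposits +50B
Commercial banking system:
  Assets:      Reserves at CB +2B
  Liabilities: Checkable deposits +2B
So the change in checkable deposits held by the non-bank public at commercial banks is +2 billion.

+2 billion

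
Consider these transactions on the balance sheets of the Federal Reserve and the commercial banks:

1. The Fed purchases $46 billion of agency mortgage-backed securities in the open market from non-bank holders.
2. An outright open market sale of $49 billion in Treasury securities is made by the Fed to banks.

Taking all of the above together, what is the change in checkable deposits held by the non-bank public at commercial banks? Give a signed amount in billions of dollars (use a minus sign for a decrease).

+$46 billion

Asset purchase (from non-banks) $46 billion: non-bank counterparties' bank balances rise → +$46B.
OMO sale (to banks) $49 billion: the counterparty is a bank, so public deposits are unchanged → 0.
Net: 46 + 0 = +$46 billion.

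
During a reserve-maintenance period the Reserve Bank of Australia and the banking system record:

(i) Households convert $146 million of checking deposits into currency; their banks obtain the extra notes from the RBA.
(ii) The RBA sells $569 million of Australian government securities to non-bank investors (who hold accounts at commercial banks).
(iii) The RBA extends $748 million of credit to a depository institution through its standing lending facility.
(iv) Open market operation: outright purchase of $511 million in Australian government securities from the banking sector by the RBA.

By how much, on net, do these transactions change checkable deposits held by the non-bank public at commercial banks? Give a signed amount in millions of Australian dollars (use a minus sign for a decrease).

-$715 million

Currency withdrawal $146 million: non-bank counterparties' bank balances fall → −$146M.
Asset sale (to non-banks) $569 million: non-bank counterparties' bank balances fall → −$569M.
Discount-window loan $748 million: the counterparty is a bank, so public deposits are unchanged → 0.
OMO purchase (from banks) $511 million: the counterparty is a bank, so public deposits are unchanged → 0.
Net: −146 − 569 + 0 + 0 = -$715 million.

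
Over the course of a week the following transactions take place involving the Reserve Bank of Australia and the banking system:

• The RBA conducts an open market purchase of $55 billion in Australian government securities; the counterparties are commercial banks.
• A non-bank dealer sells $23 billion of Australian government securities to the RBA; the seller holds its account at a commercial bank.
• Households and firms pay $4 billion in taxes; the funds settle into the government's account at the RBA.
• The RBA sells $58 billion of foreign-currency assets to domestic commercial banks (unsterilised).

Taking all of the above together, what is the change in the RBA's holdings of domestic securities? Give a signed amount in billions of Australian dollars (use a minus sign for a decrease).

+$78 billion

OMO purchase (from banks) $55 billion: securities added to the RBA's portfolio → +$55B.
Asset purchase (from non-banks) $23 billion: securities added to the RBA's portfolio → +$23B.
Government account inflow $4 billion: the RBA's securities portfolio is untouched → 0.
FX sale $58 billion: the RBA's securities portfolio is untouched → 0.
Net: 55 + 23 + 0 + 0 = +$78 billion.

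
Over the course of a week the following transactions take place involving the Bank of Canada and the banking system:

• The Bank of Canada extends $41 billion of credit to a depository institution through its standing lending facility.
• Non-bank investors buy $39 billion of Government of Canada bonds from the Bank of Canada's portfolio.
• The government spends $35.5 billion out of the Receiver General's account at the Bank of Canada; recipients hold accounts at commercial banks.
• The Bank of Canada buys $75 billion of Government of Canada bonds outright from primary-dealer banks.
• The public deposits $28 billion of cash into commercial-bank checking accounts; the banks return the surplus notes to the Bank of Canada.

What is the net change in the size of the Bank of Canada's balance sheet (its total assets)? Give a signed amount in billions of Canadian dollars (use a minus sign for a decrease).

Bank of Canada balance sheet:
  Assets:      Securities +$36B, Loans to banks +$41B
  Liabilities: Bank reserves +$140.5B, Currency in circulation −$28B, Government deposits −$35.5B
Change in total Bank of Canada assets = +$77 billion.

+$77 billion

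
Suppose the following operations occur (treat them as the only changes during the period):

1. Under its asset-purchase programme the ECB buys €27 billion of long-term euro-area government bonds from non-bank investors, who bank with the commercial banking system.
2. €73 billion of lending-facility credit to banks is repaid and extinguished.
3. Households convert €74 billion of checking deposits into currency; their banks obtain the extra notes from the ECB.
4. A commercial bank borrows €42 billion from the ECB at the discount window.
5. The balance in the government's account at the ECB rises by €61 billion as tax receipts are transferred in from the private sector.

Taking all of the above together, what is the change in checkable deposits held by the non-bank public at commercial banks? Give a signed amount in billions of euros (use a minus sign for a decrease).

Asset purchase (from non-banks) €27 billion: non-bank counterparties' bank balances rise → +€27B.
Discount-window repayment €73 billion: the counterparty is a bank, so public deposits are unchanged → 0.
Currency withdrawal €74 billion: non-bank counterparties' bank balances fall → −€74B.
Discount-window loan €42 billion: the counterparty is a bank, so public deposits are unchanged → 0.
Government account inflow €61 billion: non-bank counterparties' bank balances fall → −€61B.
Net: 27 + 0 − 74 + 0 − 61 = -€108 billion.

-€108 billion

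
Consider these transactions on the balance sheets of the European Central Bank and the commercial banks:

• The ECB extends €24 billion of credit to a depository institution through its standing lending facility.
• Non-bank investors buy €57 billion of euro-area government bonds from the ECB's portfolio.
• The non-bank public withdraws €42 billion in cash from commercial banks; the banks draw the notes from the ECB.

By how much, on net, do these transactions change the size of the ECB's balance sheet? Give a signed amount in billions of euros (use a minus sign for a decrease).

ECB balance sheet:
  Assets:      Securities −€57B, Loans to banks +€24B
  Liabilities: Bank reserves −€75B, Currency in circulation +€42B
Commercial banking system:
  Assets:      Reserves at CB −€75B
  Liabilities: Checkable deposits −€99B, Borrowings from CB +€24B
Change in total ECB assets = -€33 billion.

-€33 billion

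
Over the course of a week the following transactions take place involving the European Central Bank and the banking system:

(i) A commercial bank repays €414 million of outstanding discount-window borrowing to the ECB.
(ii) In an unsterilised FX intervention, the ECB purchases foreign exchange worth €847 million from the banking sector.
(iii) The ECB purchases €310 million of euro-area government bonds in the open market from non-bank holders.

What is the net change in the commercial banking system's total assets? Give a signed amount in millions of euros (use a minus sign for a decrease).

Discount-window repayment €414 million: bank balance sheets shrink → −€414M.
FX purchase €847 million: just an asset swap on bank balance sheets → 0.
Asset purchase (from non-banks) €310 million: bank balance sheets expand → +€310M.
Net: −414 + 0 + 310 = -€104 million.

-€104 million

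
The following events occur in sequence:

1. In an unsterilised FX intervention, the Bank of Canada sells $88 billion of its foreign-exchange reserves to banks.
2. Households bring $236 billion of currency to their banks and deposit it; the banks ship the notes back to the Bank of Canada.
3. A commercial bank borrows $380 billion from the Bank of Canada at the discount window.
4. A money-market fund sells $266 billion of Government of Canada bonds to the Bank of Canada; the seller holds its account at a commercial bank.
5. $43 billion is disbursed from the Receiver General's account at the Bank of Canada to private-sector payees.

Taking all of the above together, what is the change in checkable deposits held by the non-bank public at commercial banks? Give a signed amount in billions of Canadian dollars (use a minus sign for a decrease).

Bank of Canada balance sheet:
  Assets:      Securities +$266B, Loans to banks +$380B, Foreign assets −$88B
  Liabilities: Bank reserves +$837B, Currency in circulation −$236B, Government deposits −$43B
Commercial banking system:
  Assets:      Reserves at CB +$837B, Foreign assets +$88B
  Liabilities: Checkable deposits +$545B, Borrowings from CB +$380B
So the change in checkable deposits held by the non-bank public at commercial banks is +$545 billion.

+$545 billion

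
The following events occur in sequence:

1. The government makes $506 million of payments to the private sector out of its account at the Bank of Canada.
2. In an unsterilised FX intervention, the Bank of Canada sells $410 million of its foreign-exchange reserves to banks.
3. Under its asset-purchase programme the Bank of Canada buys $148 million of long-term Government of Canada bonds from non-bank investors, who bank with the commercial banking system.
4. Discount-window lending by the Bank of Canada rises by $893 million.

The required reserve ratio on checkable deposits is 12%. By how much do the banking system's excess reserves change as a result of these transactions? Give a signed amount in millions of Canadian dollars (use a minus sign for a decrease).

+$1058.52 million

Government spending $506 million: reserves +$506M, deposits +$506M.
FX sale $410 million: reserves −$410M, deposits 0.
Asset purchase (from non-banks) $148 million: reserves +$148M, deposits +$148M.
Discount-window loan $893 million: reserves +$893M, deposits 0.
Totals: Δreserves = +$1137M, Δdeposits = +$654M.
Δrequired reserves = 12% × +$654M = +$78.48M.
Δexcess reserves = Δreserves − Δrequired = +$1137M − (+$78.48M) = +$1058.52 million.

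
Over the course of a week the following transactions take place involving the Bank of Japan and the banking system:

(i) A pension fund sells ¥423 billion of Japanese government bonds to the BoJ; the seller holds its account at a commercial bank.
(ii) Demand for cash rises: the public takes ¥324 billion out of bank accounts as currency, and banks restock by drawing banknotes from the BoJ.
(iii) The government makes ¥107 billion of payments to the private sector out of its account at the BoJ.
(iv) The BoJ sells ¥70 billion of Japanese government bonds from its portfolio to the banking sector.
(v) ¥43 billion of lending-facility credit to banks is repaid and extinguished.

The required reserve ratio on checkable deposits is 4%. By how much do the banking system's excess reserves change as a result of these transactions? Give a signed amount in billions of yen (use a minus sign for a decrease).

+¥84.76 billion

Asset purchase (from non-banks) ¥423 billion: reserves +¥423B, deposits +¥423B.
Currency withdrawal ¥324 billion: reserves −¥324B, deposits −¥324B.
Government spending ¥107 billion: reserves +¥107B, deposits +¥107B.
OMO sale (to banks) ¥70 billion: reserves −¥70B, deposits 0.
Discount-window repayment ¥43 billion: reserves −¥43B, deposits 0.
Totals: Δreserves = +¥93B, Δdeposits = +¥206B.
Δrequired reserves = 4% × +¥206B = +¥8.24B.
Δexcess reserves = Δreserves − Δrequired = +¥93B − (+¥8.24B) = +¥84.76 billion.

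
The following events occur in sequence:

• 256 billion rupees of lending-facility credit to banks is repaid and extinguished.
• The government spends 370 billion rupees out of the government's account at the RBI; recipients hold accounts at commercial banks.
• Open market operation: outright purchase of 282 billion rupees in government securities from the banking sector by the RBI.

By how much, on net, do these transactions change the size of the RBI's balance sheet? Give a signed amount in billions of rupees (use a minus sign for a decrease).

Discount-window repayment 256 billion rupees: an RBI asset is shed → −256B.
Government spending 370 billion rupees: only the composition of liabilities changes → 0.
OMO purchase (from banks) 282 billion rupees: an RBI asset is acquired → +282B.
Net: −256 + 0 + 282 = +26 billion.

+26 billion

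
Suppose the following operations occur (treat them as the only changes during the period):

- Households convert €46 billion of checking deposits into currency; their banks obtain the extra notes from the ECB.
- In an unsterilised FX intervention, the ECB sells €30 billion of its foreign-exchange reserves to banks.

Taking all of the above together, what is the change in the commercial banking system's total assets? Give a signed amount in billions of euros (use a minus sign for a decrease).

-€46 billion

Currency withdrawal €46 billion: bank balance sheets shrink → −€46B.
FX sale €30 billion: just an asset swap on bank balance sheets → 0.
Net: −46 + 0 = -€46 billion.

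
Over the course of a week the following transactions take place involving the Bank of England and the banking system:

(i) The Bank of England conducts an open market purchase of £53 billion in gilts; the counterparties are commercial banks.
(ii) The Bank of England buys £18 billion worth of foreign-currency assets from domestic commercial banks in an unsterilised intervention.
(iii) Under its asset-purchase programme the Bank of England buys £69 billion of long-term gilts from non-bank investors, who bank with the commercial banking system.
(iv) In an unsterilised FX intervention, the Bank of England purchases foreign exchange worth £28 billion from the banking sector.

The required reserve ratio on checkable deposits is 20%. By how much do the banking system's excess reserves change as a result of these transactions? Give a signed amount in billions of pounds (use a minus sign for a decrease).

+£154.2 billion

OMO purchase (from banks) £53 billion: reserves +£53B, deposits 0.
FX purchase £18 billion: reserves +£18B, deposits 0.
Asset purchase (from non-banks) £69 billion: reserves +£69B, deposits +£69B.
FX purchase £28 billion: reserves +£28B, deposits 0.
Totals: Δreserves = +£168B, Δdeposits = +£69B.
Δrequired reserves = 20% × +£69B = +£13.8B.
Δexcess reserves = Δreserves − Δrequired = +£168B − (+£13.8B) = +£154.2 billion.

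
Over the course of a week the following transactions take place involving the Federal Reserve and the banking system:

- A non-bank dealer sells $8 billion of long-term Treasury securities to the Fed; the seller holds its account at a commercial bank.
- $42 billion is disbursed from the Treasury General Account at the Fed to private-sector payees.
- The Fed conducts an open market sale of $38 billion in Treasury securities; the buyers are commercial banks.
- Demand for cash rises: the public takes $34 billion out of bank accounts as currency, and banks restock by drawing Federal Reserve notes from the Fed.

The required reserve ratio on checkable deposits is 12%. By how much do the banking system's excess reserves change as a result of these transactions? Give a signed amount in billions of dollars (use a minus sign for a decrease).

Asset purchase (from non-banks) $8 billion: reserves +$8B, deposits +$8B.
Government spending $42 billion: reserves +$42B, deposits +$42B.
OMO sale (to banks) $38 billion: reserves −$38B, deposits 0.
Currency withdrawal $34 billion: reserves −$34B, deposits −$34B.
Totals: Δreserves = −$22B, Δdeposits = +$16B.
Δrequired reserves = 12% × +$16B = +$1.92B.
Δexcess reserves = Δreserves − Δrequired = −$22B − (+$1.92B) = -$23.92 billion.

-$23.92 billion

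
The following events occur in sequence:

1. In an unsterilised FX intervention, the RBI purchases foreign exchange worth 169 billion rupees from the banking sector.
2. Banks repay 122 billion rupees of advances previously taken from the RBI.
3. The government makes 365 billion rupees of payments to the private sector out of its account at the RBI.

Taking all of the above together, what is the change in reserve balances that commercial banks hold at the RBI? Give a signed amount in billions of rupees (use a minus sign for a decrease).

FX purchase 169 billion rupees: the RBI pays by crediting reserve accounts → +169B.
Discount-window repayment 122 billion rupees: repayment is debited from reserves → −122B.
Government spending 365 billion rupees: government payments flow into bank reserve accounts → +365B.
Net: 169 − 122 + 365 = +412 billion.

+412 billion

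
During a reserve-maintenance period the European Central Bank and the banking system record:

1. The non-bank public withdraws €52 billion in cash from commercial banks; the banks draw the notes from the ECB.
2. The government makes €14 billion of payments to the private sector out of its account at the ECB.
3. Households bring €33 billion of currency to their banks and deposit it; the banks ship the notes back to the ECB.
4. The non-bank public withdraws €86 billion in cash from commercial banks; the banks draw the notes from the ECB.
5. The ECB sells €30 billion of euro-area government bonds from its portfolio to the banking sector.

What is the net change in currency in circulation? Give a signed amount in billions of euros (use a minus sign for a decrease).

+€105 billion

Currency withdrawal €52 billion: notes leave the central bank → +€52B.
Government spending €14 billion: no currency enters or leaves circulation → 0.
Currency deposit €33 billion: notes return to the central bank → −€33B.
Currency withdrawal €86 billion: notes leave the central bank → +€86B.
OMO sale (to banks) €30 billion: no currency enters or leaves circulation → 0.
Net: 52 + 0 − 33 + 86 + 0 = +€105 billion.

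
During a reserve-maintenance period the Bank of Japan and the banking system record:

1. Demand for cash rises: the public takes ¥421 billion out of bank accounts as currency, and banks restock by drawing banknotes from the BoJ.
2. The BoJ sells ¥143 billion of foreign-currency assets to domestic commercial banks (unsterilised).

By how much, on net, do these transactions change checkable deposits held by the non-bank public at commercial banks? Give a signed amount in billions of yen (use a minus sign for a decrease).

-¥421 billion

BoJ balance sheet:
  Assets:      Foreign assets −¥143B
  Liabilities: Bank reserves −¥564B, Currency in circulation +¥421B
Commercial banking system:
  Assets:      Reserves at CB −¥564B, Foreign assets +¥143B
  Liabilities: Checkable deposits −¥421B
So the change in checkable deposits held by the non-bank public at commercial banks is -¥421 billion.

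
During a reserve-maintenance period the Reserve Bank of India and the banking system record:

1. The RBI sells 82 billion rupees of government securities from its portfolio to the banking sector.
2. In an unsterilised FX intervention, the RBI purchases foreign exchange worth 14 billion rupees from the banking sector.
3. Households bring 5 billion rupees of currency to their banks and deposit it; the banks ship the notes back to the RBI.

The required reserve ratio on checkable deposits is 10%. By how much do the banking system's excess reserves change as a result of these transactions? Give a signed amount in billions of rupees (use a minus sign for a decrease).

-63.5 billion

OMO sale (to banks) 82 billion rupees: reserves −82B, deposits 0.
FX purchase 14 billion rupees: reserves +14B, deposits 0.
Currency deposit 5 billion rupees: reserves +5B, deposits +5B.
Totals: Δreserves = −63B, Δdeposits = +5B.
Δrequired reserves = 10% × +5B = +0.5B.
Δexcess reserves = Δreserves − Δrequired = −63B − (+0.5B) = -63.5 billion.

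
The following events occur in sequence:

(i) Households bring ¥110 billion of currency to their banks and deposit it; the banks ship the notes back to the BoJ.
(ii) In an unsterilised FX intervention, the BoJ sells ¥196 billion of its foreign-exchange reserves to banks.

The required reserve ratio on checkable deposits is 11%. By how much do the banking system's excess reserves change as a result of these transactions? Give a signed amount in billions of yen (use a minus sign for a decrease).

-¥98.1 billion

Currency deposit ¥110 billion: reserves +¥110B, deposits +¥110B.
FX sale ¥196 billion: reserves −¥196B, deposits 0.
Totals: Δreserves = −¥86B, Δdeposits = +¥110B.
Δrequired reserves = 11% × +¥110B = +¥12.1B.
Δexcess reserves = Δreserves − Δrequired = −¥86B − (+¥12.1B) = -¥98.1 billion.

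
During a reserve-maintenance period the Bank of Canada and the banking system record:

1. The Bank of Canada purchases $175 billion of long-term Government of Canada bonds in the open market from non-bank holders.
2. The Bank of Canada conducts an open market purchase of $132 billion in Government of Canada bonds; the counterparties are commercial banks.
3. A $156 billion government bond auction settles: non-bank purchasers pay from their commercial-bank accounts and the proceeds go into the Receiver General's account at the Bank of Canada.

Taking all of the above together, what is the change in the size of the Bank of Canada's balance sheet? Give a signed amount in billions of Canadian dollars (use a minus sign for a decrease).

Asset purchase (from non-banks) $175 billion: a Bank of Canada asset is acquired → +$175B.
OMO purchase (from banks) $132 billion: a Bank of Canada asset is acquired → +$132B.
Government account inflow $156 billion: only the composition of liabilities changes → 0.
Net: 175 + 132 + 0 = +$307 billion.

+$307 billion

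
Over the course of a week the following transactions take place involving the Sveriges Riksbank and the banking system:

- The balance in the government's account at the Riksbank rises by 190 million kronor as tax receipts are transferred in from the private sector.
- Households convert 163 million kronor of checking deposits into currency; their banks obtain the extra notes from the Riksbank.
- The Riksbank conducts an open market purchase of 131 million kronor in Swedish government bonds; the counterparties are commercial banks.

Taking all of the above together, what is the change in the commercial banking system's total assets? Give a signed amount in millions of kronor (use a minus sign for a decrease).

-353 million

Riksbank balance sheet:
  Assets:      Securities +131M
  Liabilities: Bank reserves −222M, Currency in circulation +163M, Government deposits +190M
Commercial banking system:
  Assets:      Reserves at CB −222M, Securities −131M
  Liabilities: Checkable deposits −353M
Change in total bank assets = -353 million.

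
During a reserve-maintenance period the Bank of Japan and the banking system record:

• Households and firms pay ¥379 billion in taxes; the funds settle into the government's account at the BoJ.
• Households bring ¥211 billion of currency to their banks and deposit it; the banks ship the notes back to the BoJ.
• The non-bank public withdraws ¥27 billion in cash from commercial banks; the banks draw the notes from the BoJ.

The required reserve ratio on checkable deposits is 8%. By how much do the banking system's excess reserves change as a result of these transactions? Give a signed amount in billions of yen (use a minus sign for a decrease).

-¥179.4 billion

Government account inflow ¥379 billion: reserves −¥379B, deposits −¥379B.
Currency deposit ¥211 billion: reserves +¥211B, deposits +¥211B.
Currency withdrawal ¥27 billion: reserves −¥27B, deposits −¥27B.
Totals: Δreserves = −¥195B, Δdeposits = −¥195B.
Δrequired reserves = 8% × −¥195B = −¥15.6B.
Δexcess reserves = Δreserves − Δrequired = −¥195B − (−¥15.6B) = -¥179.4 billion.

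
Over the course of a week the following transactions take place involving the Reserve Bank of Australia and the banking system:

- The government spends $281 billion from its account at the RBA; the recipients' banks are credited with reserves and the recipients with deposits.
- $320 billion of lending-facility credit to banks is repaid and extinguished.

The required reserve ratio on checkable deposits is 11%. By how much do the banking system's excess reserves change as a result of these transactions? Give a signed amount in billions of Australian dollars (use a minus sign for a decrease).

Government spending $281 billion: reserves +$281B, deposits +$281B.
Discount-window repayment $320 billion: reserves −$320B, deposits 0.
Totals: Δreserves = −$39B, Δdeposits = +$281B.
Δrequired reserves = 11% × +$281B = +$30.91B.
Δexcess reserves = Δreserves − Δrequired = −$39B − (+$30.91B) = -$69.91 billion.

-$69.91 billion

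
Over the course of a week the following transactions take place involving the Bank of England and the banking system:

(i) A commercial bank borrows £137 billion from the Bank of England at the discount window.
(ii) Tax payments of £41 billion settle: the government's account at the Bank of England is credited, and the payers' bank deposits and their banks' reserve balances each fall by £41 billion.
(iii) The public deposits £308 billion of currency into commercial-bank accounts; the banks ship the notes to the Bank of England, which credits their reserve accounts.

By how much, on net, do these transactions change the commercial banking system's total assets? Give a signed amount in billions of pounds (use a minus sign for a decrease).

Discount-window loan £137 billion: bank balance sheets expand → +£137B.
Government account inflow £41 billion: bank balance sheets shrink → −£41B.
Currency deposit £308 billion: bank balance sheets expand → +£308B.
Net: 137 − 41 + 308 = +£404 billion.

+£404 billion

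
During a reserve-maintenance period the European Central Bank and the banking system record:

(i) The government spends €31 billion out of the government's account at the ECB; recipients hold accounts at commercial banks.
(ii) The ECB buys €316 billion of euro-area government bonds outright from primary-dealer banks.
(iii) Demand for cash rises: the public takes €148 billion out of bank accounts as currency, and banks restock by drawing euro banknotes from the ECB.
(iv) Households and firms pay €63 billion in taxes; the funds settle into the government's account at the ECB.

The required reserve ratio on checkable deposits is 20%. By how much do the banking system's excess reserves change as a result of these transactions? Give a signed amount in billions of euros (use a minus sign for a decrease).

Government spending €31 billion: reserves +€31B, deposits +€31B.
OMO purchase (from banks) €316 billion: reserves +€316B, deposits 0.
Currency withdrawal €148 billion: reserves −€148B, deposits −€148B.
Government account inflow €63 billion: reserves −€63B, deposits −€63B.
Totals: Δreserves = +€136B, Δdeposits = −€180B.
Δrequired reserves = 20% × −€180B = −€36B.
Δexcess reserves = Δreserves − Δrequired = +€136B − (−€36B) = +€172 billion.

+€172 billion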